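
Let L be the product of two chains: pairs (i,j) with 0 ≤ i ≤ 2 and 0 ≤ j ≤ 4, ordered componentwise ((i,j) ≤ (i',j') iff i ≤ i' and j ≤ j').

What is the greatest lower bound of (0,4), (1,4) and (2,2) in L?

In a product of chains, the meet is componentwise min, giving (0,2).

(0,2)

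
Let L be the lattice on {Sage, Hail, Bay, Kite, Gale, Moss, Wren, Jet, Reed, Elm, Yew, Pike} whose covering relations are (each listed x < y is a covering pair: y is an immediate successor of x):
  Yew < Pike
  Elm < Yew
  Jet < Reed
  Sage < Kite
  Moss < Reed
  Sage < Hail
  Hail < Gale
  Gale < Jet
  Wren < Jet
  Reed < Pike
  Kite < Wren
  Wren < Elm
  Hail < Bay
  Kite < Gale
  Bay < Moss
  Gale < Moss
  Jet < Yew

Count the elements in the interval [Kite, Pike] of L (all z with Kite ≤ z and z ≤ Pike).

The interval [Kite, Pike] = {Elm, Gale, Jet, Kite, Moss, Pike, Reed, Wren, Yew}, which has 9 elements.

9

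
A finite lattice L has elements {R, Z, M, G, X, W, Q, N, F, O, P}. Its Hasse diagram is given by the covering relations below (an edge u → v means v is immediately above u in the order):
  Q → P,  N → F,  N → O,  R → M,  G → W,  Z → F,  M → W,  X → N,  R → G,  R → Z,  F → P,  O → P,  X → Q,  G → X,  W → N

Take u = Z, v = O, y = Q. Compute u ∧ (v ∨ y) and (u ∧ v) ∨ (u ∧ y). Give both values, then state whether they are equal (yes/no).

v ∨ y = P, so u ∧ (v ∨ y) = Z ∧ P = Z.
u ∧ v = R and u ∧ y = R, so (u ∧ v) ∨ (u ∧ y) = R ∨ R = R.
Equal: no.

Z; R; no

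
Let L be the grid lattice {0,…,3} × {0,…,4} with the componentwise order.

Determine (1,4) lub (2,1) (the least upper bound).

(2,4)

Common upper bounds of {(1,4), (2,1)}: (2,4), (3,4).
The least among these is (2,4).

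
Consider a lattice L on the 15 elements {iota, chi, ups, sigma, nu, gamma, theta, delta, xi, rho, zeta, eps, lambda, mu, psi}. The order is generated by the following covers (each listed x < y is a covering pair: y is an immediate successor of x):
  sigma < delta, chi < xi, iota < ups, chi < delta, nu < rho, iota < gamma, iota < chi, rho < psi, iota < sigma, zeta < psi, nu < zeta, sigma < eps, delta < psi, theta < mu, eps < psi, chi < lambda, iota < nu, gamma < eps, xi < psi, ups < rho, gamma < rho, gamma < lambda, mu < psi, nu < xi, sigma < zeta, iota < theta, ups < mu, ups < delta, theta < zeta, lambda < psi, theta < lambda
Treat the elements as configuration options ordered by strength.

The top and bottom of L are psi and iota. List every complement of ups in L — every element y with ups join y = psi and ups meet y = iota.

eps, lambda, xi, zeta

Need y with ups ∨ y = psi and ups ∧ y = iota.
Checking each element gives: eps, lambda, xi, zeta.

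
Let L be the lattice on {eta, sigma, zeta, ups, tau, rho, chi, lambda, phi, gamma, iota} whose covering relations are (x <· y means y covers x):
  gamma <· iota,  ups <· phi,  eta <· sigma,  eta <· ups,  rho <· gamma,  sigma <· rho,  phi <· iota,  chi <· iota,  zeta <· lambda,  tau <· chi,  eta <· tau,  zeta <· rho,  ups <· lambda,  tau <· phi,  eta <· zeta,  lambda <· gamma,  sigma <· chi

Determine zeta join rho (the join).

rho

Common upper bounds of {zeta, rho}: gamma, iota, rho.
The least among these is rho.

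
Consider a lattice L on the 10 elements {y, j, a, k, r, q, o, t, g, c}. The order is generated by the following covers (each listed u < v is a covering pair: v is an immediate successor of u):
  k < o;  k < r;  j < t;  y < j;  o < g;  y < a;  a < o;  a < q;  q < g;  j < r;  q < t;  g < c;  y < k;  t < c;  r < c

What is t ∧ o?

Common lower bounds of {t, o}: a, y.
The greatest among these is a.

a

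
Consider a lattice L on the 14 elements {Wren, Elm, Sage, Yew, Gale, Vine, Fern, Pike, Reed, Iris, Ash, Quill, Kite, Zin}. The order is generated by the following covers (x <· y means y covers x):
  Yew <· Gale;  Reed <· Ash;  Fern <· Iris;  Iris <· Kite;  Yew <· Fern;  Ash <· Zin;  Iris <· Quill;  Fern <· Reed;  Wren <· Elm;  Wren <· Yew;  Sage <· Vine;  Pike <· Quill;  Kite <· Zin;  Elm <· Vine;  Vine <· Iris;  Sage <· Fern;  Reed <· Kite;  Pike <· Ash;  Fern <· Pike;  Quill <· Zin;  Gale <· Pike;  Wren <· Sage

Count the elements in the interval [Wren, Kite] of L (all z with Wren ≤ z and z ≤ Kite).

The interval [Wren, Kite] = {Elm, Fern, Iris, Kite, Reed, Sage, Vine, Wren, Yew}, which has 9 elements.

9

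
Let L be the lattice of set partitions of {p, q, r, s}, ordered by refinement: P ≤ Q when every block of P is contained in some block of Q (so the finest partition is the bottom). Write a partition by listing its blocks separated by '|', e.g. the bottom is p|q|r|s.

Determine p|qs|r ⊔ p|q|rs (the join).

p|qrs

The join of p|qs|r and p|q|rs merges any blocks that overlap across the partitions, giving p|qrs.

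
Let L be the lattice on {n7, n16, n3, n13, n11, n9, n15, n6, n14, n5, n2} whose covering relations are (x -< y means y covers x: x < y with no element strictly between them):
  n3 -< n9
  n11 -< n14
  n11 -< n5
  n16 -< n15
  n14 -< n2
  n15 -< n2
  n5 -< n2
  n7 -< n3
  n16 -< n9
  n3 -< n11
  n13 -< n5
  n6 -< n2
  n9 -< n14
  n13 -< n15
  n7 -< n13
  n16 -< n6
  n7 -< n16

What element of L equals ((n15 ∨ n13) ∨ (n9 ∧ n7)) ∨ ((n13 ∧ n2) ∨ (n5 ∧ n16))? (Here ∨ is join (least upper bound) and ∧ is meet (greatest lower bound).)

n15 ∨ n13 = n15
n9 ∧ n7 = n7
n15 ∨ n7 = n15
n13 ∧ n2 = n13
n5 ∧ n16 = n7
n13 ∨ n7 = n13
n15 ∨ n13 = n15

n15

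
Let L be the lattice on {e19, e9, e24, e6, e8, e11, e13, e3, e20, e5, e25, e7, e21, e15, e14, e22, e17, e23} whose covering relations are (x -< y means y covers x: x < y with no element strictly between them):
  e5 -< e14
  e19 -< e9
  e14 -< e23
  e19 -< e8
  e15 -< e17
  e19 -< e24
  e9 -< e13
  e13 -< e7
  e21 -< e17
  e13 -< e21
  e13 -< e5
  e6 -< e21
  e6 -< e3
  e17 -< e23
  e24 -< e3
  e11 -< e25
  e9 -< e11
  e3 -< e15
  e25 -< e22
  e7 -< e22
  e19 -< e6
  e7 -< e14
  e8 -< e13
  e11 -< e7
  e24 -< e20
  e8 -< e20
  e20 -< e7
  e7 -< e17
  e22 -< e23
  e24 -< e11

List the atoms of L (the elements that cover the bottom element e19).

e24, e6, e8, e9

The atoms are exactly the elements that cover e19: e24, e6, e8, e9.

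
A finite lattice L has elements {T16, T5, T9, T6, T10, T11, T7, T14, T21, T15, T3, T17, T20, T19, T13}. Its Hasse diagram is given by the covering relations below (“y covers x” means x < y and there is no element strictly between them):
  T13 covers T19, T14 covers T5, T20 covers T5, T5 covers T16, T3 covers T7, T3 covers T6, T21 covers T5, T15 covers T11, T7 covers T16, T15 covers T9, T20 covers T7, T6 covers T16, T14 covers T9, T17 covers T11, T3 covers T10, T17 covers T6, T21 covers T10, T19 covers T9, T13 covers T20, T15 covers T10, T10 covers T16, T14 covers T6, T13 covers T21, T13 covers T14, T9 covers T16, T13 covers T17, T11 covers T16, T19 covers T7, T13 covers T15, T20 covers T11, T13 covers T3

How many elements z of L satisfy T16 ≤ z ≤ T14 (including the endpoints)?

The interval [T16, T14] = {T14, T16, T5, T6, T9}, which has 5 elements.

5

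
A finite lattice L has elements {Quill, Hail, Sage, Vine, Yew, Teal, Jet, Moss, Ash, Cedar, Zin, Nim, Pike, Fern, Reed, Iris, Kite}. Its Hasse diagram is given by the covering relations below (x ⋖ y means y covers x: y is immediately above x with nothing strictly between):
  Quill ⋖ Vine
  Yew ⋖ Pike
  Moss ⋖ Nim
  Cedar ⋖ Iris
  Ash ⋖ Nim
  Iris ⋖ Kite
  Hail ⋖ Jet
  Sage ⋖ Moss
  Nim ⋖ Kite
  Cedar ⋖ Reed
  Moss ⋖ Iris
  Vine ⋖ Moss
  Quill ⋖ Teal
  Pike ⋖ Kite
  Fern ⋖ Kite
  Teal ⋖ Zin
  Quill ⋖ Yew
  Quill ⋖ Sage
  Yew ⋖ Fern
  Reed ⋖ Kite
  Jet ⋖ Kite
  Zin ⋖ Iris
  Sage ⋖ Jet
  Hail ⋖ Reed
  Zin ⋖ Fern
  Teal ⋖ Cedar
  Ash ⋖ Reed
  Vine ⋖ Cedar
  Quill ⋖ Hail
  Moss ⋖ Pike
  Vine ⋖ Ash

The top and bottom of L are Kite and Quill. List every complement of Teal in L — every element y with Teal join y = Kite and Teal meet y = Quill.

Jet, Nim, Pike

Need y with Teal ∨ y = Kite and Teal ∧ y = Quill.
Checking each element gives: Jet, Nim, Pike.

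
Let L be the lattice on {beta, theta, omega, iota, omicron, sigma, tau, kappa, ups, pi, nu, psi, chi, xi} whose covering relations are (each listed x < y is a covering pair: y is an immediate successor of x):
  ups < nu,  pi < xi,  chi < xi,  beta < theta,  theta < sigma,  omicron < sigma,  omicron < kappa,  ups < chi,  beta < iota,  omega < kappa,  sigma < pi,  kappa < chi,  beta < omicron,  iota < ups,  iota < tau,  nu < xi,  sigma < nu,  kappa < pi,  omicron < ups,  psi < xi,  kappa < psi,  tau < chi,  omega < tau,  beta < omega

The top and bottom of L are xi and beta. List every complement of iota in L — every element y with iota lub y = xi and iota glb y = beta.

pi, psi

Need y with iota ∨ y = xi and iota ∧ y = beta.
Checking each element gives: pi, psi.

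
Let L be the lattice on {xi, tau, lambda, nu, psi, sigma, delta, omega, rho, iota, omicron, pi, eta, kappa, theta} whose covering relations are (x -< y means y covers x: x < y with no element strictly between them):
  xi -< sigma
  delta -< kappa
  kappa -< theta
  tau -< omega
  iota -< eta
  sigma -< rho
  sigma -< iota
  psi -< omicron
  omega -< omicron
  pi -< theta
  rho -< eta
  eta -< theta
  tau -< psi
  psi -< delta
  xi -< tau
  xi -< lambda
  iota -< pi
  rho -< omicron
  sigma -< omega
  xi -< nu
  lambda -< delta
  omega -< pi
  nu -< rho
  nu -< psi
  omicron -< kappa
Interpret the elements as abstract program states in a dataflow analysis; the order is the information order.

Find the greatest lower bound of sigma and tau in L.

xi

Common lower bounds of {sigma, tau}: xi.
The greatest among these is xi.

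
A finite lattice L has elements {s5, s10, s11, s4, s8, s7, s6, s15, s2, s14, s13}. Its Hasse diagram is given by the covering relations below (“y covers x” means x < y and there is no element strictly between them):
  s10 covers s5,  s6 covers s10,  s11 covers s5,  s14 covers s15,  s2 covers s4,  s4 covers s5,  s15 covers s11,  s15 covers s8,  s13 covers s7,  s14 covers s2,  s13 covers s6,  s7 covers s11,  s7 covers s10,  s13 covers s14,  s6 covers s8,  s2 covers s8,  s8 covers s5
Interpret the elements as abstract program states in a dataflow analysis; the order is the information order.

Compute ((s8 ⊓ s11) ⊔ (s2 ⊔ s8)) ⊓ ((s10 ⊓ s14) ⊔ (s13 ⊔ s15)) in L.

s2

s8 ∧ s11 = s5
s2 ∨ s8 = s2
s5 ∨ s2 = s2
s10 ∧ s14 = s5
s13 ∨ s15 = s13
s5 ∨ s13 = s13
s2 ∧ s13 = s2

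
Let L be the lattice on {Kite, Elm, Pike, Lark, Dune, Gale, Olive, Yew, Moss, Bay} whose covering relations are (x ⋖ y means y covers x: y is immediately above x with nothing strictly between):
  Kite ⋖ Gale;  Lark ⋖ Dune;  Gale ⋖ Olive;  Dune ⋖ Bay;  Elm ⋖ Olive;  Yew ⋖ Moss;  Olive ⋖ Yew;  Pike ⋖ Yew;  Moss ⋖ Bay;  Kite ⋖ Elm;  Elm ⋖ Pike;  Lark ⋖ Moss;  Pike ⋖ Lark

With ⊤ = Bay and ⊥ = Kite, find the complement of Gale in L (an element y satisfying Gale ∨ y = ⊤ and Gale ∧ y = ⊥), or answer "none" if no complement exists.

Need y with Gale ∨ y = Bay and Gale ∧ y = Kite.
Checking each element gives: Dune.

Dune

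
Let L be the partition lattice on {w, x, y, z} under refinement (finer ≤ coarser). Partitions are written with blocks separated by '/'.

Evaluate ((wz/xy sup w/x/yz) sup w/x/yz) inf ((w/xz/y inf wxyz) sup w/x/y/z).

w/xz/y

wz/xy ∨ w/x/yz = wxyz
wxyz ∨ w/x/yz = wxyz
w/xz/y ∧ wxyz = w/xz/y
w/xz/y ∨ w/x/y/z = w/xz/y
wxyz ∧ w/xz/y = w/xz/y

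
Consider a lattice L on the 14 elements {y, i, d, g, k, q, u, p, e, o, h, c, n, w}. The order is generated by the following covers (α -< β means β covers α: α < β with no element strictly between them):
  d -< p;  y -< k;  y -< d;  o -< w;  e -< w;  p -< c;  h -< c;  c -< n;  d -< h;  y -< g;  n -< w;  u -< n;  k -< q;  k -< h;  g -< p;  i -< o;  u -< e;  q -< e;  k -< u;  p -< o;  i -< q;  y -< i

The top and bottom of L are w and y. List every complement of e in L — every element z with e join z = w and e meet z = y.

d, g, p

Need z with e ∨ z = w and e ∧ z = y.
Checking each element gives: d, g, p.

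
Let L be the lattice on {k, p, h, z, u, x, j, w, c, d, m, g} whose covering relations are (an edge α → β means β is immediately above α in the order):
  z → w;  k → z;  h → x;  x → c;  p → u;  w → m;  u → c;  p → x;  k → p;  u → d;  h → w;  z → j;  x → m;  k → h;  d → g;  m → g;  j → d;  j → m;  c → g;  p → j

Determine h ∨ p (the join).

x

Common upper bounds of {h, p}: c, g, m, x.
The least among these is x.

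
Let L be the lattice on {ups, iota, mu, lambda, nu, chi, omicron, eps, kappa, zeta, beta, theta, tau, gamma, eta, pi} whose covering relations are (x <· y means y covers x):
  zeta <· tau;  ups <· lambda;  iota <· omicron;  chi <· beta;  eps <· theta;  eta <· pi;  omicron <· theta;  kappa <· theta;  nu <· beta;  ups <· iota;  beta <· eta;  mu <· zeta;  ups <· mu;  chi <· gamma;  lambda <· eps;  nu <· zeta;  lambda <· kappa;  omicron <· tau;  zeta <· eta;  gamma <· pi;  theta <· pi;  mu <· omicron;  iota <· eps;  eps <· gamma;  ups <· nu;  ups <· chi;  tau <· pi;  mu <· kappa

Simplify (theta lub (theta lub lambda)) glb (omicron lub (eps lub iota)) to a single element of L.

theta

theta ∨ lambda = theta
theta ∨ theta = theta
eps ∨ iota = eps
omicron ∨ eps = theta
theta ∧ theta = theta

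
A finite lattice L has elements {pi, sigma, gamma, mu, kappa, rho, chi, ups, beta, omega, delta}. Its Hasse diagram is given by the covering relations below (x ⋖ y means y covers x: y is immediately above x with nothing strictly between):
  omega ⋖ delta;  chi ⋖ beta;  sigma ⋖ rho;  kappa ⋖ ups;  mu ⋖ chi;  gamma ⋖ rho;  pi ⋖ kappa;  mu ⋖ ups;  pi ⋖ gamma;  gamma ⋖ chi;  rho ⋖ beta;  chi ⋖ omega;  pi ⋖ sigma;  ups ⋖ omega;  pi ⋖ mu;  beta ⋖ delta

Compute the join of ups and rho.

Common upper bounds of {ups, rho}: delta.
The least among these is delta.

delta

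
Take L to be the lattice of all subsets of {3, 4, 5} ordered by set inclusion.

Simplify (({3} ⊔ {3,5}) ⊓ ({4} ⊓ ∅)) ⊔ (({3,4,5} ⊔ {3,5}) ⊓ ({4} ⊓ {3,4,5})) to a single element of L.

{4}

{3} ∨ {3,5} = {3,5}
{4} ∧ ∅ = ∅
{3,5} ∧ ∅ = ∅
{3,4,5} ∨ {3,5} = {3,4,5}
{4} ∧ {3,4,5} = {4}
{3,4,5} ∧ {4} = {4}
∅ ∨ {4} = {4}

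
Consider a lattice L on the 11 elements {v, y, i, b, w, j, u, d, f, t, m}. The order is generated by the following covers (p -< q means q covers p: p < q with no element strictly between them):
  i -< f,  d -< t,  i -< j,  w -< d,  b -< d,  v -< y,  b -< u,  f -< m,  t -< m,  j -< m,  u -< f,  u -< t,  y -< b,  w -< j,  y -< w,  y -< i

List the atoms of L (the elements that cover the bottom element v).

The atoms are exactly the elements that cover v: y.

y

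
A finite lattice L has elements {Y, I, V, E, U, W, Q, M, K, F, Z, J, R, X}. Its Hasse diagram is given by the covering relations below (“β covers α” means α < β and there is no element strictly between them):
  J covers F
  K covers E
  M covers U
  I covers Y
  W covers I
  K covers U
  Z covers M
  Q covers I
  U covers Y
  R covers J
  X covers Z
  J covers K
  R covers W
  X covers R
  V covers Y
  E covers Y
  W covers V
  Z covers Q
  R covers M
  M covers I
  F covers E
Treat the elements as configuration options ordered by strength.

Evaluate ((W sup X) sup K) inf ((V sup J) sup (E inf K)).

W ∨ X = X
X ∨ K = X
V ∨ J = R
E ∧ K = E
R ∨ E = R
X ∧ R = R

R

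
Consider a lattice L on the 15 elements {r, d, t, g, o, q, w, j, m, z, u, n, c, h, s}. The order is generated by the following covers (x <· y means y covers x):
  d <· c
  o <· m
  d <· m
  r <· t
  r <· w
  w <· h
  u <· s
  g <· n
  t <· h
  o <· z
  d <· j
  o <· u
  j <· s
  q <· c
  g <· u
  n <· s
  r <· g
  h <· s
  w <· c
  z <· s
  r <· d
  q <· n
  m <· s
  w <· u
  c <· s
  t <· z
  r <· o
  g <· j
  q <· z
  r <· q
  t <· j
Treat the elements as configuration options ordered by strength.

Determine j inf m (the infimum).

d

Common lower bounds of {j, m}: d, r.
The greatest among these is d.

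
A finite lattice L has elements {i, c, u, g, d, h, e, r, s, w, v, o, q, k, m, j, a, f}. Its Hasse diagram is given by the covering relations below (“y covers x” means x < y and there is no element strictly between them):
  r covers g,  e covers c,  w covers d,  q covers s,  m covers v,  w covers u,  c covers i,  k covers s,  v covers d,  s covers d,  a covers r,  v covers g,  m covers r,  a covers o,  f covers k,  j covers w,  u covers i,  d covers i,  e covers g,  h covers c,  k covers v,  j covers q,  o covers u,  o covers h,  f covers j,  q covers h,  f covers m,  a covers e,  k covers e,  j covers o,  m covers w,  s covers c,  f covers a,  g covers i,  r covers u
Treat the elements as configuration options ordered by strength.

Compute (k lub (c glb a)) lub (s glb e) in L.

c ∧ a = c
k ∨ c = k
s ∧ e = c
k ∨ c = k

k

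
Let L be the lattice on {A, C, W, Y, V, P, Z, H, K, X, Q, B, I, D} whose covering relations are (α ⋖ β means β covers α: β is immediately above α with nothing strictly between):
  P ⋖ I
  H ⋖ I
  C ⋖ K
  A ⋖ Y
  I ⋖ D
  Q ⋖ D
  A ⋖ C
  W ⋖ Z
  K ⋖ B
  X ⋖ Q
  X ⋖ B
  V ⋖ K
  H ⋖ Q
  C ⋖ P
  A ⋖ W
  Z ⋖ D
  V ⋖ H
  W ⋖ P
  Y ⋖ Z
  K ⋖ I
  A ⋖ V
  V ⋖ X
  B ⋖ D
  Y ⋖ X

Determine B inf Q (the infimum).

X

Common lower bounds of {B, Q}: A, V, X, Y.
The greatest among these is X.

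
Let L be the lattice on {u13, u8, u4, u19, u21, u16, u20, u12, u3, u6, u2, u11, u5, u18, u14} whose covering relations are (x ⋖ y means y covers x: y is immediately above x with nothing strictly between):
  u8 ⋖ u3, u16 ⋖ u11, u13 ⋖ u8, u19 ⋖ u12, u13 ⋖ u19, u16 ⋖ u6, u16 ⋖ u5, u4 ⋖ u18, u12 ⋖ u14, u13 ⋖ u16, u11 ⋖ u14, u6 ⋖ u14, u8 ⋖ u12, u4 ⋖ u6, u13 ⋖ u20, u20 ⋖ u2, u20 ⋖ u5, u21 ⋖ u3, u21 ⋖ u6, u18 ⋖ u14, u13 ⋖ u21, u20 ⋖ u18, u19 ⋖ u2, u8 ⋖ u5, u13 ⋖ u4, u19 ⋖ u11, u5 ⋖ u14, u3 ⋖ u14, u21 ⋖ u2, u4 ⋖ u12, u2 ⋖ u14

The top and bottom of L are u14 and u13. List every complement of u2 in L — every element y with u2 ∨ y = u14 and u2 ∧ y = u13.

Need y with u2 ∨ y = u14 and u2 ∧ y = u13.
Checking each element gives: u16, u4, u8.

u16, u4, u8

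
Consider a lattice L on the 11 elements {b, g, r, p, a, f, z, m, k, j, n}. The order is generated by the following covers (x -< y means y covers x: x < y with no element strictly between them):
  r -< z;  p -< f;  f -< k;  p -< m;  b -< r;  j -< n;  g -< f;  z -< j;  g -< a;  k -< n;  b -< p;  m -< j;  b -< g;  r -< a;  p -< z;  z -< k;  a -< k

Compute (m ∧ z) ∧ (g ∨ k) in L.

m ∧ z = p
g ∨ k = k
p ∧ k = p

p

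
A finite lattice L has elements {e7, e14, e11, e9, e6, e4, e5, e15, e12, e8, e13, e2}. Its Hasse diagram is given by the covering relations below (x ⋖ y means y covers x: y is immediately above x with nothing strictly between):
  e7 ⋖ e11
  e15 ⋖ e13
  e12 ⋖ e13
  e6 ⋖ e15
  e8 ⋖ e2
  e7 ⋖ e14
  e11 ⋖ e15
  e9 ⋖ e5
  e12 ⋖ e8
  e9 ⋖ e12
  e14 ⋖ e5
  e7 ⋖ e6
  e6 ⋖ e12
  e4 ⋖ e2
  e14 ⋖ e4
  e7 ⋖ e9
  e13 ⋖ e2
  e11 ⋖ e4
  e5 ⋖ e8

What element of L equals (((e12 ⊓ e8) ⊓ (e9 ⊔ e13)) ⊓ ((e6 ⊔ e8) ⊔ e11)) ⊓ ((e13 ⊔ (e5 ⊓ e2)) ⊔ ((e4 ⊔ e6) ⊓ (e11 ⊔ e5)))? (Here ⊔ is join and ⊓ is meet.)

e12

e12 ∧ e8 = e12
e9 ∨ e13 = e13
e12 ∧ e13 = e12
e6 ∨ e8 = e8
e8 ∨ e11 = e2
e12 ∧ e2 = e12
e5 ∧ e2 = e5
e13 ∨ e5 = e2
e4 ∨ e6 = e2
e11 ∨ e5 = e2
e2 ∧ e2 = e2
e2 ∨ e2 = e2
e12 ∧ e2 = e12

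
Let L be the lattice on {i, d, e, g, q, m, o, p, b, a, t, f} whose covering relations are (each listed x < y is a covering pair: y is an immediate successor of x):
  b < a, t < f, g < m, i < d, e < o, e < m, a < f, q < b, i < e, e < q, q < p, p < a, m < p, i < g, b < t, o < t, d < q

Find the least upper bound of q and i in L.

q

Common upper bounds of {q, i}: a, b, f, p, q, t.
The least among these is q.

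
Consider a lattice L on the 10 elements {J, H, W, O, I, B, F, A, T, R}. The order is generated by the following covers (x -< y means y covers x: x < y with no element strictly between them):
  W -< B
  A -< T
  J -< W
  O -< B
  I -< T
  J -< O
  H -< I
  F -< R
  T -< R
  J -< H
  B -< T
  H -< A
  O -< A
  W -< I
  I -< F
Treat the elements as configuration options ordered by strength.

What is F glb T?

Common lower bounds of {F, T}: H, I, J, W.
The greatest among these is I.

I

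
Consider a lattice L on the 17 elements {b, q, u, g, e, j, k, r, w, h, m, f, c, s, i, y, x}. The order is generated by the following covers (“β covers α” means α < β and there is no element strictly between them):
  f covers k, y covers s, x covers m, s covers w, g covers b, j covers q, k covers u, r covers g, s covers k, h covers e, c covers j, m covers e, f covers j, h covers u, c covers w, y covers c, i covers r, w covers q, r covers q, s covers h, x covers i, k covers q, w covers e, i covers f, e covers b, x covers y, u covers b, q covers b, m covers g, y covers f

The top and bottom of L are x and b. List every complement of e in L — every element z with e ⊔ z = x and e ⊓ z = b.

Need z with e ∨ z = x and e ∧ z = b.
Checking each element gives: i, r.

i, r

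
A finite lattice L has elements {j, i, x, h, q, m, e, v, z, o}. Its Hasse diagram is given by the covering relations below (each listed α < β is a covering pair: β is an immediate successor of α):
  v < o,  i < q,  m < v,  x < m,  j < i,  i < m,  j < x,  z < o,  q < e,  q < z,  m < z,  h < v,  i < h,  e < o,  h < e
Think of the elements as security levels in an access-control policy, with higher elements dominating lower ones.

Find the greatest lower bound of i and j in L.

j

Common lower bounds of {i, j}: j.
The greatest among these is j.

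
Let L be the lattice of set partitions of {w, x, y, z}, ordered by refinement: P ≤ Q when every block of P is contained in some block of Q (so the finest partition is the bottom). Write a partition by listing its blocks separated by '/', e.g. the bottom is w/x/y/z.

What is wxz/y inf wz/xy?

The meet (common refinement) of wxz/y and wz/xy intersects blocks pairwise, giving wz/x/y.

wz/x/y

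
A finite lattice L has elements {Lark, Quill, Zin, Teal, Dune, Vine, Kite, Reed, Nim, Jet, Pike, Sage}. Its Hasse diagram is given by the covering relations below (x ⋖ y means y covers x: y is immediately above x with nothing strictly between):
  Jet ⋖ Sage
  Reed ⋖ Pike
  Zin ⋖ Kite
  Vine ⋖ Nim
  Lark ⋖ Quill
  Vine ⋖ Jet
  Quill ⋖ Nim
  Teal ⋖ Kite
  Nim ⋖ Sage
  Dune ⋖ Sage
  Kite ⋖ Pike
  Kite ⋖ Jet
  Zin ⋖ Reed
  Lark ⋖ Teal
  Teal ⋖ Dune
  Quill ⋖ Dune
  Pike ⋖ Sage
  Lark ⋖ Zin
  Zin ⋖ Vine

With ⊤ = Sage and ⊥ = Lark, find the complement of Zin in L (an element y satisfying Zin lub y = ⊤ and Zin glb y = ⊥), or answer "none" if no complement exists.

Dune

Need y with Zin ∨ y = Sage and Zin ∧ y = Lark.
Checking each element gives: Dune.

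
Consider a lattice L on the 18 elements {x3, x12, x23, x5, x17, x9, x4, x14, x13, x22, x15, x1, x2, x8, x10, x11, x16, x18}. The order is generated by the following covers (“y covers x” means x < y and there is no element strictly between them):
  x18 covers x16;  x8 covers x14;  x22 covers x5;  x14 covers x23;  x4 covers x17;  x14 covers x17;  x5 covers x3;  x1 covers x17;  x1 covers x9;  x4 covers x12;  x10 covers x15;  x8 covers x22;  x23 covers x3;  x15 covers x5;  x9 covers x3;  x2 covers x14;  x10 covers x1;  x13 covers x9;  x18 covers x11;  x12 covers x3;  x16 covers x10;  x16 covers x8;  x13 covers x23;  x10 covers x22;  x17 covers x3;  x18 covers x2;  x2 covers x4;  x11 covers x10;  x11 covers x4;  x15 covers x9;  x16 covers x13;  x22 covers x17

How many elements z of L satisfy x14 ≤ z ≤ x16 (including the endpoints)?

3

The interval [x14, x16] = {x14, x16, x8}, which has 3 elements.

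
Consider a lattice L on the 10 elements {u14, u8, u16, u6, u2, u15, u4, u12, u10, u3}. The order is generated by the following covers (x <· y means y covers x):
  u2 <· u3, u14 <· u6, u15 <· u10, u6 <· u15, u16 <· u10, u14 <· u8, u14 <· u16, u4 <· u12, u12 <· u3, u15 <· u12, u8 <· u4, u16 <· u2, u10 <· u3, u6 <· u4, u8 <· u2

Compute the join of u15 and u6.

u15

Common upper bounds of {u15, u6}: u10, u12, u15, u3.
The least among these is u15.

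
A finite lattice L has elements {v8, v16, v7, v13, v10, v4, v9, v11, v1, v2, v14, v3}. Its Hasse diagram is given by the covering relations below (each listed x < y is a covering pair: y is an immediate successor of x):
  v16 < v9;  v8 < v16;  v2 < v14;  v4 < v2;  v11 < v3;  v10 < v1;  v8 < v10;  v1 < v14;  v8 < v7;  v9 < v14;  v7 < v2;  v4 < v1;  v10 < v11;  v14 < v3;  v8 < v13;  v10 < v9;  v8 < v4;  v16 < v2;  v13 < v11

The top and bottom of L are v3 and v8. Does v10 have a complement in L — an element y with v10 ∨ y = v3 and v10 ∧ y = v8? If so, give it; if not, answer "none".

For every candidate y, either v10 ∨ y ≠ v3 or v10 ∧ y ≠ v8; no complement exists.

none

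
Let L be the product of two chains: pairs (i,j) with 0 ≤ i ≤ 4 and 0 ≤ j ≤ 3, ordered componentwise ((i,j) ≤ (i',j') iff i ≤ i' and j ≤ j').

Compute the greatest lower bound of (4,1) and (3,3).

(3,1)

In a product of chains, the meet is componentwise min, giving (3,1).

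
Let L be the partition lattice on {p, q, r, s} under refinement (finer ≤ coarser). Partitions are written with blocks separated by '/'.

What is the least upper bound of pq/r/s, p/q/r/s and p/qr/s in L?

pqr/s

Common upper bounds of {pq/r/s, p/q/r/s, p/qr/s}: pqr/s, pqrs.
The least among these is pqr/s.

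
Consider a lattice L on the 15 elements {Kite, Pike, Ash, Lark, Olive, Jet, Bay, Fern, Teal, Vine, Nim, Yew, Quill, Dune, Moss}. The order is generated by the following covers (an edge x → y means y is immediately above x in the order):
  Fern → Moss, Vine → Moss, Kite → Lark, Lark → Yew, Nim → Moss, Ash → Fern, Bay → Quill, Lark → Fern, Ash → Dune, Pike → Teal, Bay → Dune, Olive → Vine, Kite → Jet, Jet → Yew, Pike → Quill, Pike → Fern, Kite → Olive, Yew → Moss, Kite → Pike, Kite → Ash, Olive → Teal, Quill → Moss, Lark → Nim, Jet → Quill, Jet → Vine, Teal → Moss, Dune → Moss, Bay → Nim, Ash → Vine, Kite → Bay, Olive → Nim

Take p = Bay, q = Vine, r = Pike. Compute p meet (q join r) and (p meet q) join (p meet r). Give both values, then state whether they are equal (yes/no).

Bay; Kite; no

q join r = Moss, so p meet (q join r) = Bay meet Moss = Bay.
p meet q = Kite and p meet r = Kite, so (p meet q) join (p meet r) = Kite join Kite = Kite.
Equal: no.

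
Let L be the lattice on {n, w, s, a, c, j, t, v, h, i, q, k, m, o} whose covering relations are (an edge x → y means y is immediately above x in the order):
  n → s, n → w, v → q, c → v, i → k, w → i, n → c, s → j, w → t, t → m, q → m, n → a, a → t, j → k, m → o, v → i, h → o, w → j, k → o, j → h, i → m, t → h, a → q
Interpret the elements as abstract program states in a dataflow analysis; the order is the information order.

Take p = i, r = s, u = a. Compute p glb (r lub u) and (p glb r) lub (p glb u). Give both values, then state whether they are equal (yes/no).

r lub u = h, so p glb (r lub u) = i glb h = w.
p glb r = n and p glb u = n, so (p glb r) lub (p glb u) = n lub n = n.
Equal: no.

w; n; no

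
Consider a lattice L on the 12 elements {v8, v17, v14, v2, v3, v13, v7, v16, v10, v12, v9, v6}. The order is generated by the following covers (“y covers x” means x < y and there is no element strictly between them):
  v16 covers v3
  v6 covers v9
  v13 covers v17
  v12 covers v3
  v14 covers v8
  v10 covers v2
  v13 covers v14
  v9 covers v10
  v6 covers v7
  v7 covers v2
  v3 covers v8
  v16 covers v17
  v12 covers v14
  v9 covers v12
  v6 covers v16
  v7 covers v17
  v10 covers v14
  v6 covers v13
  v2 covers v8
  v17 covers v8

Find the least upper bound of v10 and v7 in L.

v6

Common upper bounds of {v10, v7}: v6.
The least among these is v6.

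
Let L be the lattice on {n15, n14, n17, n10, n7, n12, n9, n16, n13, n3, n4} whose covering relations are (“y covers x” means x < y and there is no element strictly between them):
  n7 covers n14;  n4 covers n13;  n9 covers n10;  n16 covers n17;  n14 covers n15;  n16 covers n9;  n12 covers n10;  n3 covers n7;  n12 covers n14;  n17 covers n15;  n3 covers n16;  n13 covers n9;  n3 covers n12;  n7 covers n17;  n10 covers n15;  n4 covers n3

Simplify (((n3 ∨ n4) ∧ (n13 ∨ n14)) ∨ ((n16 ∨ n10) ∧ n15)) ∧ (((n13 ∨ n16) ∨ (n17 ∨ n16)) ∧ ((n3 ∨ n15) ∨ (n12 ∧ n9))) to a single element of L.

n3 ∨ n4 = n4
n13 ∨ n14 = n4
n4 ∧ n4 = n4
n16 ∨ n10 = n16
n16 ∧ n15 = n15
n4 ∨ n15 = n4
n13 ∨ n16 = n4
n17 ∨ n16 = n16
n4 ∨ n16 = n4
n3 ∨ n15 = n3
n12 ∧ n9 = n10
n3 ∨ n10 = n3
n4 ∧ n3 = n3
n4 ∧ n3 = n3

n3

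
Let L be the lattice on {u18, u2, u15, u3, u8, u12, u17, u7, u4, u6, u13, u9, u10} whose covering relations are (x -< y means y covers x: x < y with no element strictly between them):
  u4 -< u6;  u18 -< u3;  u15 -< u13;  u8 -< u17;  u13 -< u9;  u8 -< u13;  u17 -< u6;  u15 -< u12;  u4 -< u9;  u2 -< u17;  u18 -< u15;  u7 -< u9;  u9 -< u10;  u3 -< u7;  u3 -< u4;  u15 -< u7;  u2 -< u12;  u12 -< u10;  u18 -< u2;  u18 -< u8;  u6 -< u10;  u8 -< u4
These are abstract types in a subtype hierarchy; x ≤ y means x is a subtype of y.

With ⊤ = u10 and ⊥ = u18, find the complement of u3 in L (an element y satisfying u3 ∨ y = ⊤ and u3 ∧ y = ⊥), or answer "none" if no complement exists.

Need y with u3 ∨ y = u10 and u3 ∧ y = u18.
Checking each element gives: u12.

u12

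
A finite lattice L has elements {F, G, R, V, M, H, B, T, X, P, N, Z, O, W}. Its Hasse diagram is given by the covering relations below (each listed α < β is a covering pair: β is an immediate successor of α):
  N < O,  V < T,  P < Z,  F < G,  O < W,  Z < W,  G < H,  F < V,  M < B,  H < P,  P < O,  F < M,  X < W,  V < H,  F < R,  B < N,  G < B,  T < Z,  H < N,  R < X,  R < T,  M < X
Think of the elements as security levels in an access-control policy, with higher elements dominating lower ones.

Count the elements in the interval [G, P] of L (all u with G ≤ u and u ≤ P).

3

The interval [G, P] = {G, H, P}, which has 3 elements.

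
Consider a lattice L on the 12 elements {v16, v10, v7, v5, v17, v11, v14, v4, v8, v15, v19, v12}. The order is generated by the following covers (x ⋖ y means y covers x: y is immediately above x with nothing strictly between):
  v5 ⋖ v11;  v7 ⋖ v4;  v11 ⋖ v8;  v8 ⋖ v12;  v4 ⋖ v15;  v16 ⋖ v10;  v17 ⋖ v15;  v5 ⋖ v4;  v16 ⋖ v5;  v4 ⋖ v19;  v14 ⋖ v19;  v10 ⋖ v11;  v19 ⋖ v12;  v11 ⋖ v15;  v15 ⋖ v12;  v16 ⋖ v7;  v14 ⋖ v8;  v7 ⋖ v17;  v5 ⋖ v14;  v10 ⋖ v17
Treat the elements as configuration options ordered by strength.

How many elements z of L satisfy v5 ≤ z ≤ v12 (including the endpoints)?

The interval [v5, v12] = {v11, v12, v14, v15, v19, v4, v5, v8}, which has 8 elements.

8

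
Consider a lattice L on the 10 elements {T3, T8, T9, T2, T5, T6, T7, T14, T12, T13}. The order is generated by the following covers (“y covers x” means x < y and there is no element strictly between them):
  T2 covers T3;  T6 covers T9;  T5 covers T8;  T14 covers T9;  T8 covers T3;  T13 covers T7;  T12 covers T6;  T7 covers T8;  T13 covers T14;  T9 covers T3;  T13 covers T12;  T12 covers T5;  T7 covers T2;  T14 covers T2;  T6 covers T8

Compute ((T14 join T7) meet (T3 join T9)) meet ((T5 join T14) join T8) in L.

T9

T14 ∨ T7 = T13
T3 ∨ T9 = T9
T13 ∧ T9 = T9
T5 ∨ T14 = T13
T13 ∨ T8 = T13
T9 ∧ T13 = T9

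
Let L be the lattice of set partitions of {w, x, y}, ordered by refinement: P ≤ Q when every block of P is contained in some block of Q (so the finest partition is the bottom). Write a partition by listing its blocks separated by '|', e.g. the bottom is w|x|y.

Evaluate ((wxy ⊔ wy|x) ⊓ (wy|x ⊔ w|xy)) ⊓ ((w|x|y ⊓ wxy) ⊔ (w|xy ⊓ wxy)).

wxy ∨ wy|x = wxy
wy|x ∨ w|xy = wxy
wxy ∧ wxy = wxy
w|x|y ∧ wxy = w|x|y
w|xy ∧ wxy = w|xy
w|x|y ∨ w|xy = w|xy
wxy ∧ w|xy = w|xy

w|xy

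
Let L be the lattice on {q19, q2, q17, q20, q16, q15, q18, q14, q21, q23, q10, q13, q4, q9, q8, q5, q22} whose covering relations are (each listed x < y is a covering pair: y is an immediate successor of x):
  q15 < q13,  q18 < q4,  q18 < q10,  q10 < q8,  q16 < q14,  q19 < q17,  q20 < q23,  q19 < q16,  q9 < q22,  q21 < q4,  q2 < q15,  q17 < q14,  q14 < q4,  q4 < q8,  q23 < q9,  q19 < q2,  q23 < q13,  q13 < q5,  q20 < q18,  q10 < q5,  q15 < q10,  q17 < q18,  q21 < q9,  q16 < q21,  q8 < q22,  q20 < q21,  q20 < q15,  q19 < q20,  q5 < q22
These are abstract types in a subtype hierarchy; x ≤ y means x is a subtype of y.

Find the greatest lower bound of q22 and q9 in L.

q9

Common lower bounds of {q22, q9}: q16, q19, q20, q21, q23, q9.
The greatest among these is q9.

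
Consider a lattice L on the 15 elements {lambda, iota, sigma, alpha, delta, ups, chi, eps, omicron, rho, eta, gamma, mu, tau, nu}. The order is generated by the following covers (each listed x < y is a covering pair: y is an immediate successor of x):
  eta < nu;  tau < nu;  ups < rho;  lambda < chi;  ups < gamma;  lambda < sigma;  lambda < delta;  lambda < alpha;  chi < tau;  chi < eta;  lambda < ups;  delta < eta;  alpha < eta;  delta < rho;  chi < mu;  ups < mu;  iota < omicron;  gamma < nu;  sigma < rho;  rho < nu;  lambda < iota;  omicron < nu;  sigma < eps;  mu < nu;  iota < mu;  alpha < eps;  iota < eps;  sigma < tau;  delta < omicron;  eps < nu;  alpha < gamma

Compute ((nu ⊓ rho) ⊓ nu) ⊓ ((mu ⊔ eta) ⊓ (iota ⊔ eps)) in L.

sigma

nu ∧ rho = rho
rho ∧ nu = rho
mu ∨ eta = nu
iota ∨ eps = eps
nu ∧ eps = eps
rho ∧ eps = sigma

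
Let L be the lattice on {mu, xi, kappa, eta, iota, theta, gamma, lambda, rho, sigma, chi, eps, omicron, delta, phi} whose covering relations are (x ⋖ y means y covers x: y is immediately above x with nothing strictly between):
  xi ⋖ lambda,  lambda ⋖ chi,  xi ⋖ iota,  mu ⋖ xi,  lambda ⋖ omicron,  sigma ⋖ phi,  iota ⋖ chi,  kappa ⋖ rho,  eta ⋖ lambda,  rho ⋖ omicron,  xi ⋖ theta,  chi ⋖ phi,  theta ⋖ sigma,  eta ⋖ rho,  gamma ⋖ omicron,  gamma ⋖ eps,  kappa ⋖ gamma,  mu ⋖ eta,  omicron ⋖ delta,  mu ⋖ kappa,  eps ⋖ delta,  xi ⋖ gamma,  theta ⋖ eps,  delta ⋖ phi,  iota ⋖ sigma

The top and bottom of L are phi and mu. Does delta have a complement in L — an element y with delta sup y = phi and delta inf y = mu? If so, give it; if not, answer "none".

For every candidate y, either delta ∨ y ≠ phi or delta ∧ y ≠ mu; no complement exists.

none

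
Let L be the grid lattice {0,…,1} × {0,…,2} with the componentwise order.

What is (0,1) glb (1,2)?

(0,1)

In a product of chains, the meet is componentwise min, giving (0,1).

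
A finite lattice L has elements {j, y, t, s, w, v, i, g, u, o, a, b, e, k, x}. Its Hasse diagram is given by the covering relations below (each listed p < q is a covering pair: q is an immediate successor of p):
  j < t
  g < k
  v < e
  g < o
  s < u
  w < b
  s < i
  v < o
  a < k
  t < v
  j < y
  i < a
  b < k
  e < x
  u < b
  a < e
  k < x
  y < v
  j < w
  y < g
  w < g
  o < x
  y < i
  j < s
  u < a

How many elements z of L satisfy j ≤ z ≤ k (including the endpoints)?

The interval [j, k] = {a, b, g, i, j, k, s, u, w, y}, which has 10 elements.

10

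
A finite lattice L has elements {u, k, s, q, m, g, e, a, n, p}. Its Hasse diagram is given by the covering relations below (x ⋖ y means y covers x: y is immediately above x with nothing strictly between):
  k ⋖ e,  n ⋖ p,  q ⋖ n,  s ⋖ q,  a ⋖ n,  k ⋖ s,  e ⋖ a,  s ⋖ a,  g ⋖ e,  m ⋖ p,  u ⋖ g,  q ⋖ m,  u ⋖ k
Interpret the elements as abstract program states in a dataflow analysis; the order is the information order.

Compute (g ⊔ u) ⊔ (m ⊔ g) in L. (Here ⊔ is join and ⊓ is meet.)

g ∨ u = g
m ∨ g = p
g ∨ p = p

p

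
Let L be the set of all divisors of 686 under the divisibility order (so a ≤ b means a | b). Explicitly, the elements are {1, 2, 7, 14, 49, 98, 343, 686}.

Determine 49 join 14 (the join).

98

In the divisibility order, the join is the least common multiple: lcm(49, 14) = 98.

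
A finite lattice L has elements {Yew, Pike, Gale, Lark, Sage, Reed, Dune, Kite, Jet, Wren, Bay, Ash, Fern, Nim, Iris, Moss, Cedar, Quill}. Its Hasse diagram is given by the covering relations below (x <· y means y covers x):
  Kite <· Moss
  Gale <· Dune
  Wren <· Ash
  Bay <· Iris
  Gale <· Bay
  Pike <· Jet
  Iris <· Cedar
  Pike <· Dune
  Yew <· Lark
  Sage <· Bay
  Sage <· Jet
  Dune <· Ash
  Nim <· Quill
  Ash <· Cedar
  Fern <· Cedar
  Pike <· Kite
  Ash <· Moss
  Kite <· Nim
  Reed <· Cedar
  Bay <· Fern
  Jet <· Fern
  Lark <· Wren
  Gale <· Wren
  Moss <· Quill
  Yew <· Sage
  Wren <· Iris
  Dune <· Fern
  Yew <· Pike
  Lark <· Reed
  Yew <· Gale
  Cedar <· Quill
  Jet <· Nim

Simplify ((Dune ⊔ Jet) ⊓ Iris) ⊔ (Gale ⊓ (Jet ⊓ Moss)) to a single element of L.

Bay

Dune ∨ Jet = Fern
Fern ∧ Iris = Bay
Jet ∧ Moss = Pike
Gale ∧ Pike = Yew
Bay ∨ Yew = Bay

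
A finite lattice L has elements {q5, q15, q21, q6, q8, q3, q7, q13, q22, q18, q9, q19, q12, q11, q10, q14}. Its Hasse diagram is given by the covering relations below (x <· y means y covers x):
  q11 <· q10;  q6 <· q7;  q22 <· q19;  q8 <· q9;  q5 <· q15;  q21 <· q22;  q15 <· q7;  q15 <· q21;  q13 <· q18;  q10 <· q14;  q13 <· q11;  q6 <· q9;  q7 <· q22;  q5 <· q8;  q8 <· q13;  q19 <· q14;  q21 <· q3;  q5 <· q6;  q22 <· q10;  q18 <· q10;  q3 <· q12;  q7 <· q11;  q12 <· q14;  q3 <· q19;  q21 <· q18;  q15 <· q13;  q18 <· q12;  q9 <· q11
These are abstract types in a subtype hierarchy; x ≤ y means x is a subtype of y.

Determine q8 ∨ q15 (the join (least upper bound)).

q13

Common upper bounds of {q8, q15}: q10, q11, q12, q13, q14, q18.
The least among these is q13.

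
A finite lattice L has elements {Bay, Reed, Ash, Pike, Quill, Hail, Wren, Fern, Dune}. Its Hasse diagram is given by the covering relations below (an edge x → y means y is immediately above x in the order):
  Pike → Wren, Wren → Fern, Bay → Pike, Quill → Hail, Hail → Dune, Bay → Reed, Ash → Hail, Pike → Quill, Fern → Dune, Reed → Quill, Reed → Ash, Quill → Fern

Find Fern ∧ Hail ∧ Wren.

Common lower bounds of {Fern, Hail, Wren}: Bay, Pike.
The greatest among these is Pike.

Pike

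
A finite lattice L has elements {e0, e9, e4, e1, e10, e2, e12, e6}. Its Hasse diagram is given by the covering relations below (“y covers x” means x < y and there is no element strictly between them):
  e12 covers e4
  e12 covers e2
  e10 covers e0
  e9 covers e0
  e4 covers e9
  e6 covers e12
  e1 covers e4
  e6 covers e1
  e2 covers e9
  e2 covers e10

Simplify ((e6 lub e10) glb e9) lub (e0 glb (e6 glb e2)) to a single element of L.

e6 ∨ e10 = e6
e6 ∧ e9 = e9
e6 ∧ e2 = e2
e0 ∧ e2 = e0
e9 ∨ e0 = e9

e9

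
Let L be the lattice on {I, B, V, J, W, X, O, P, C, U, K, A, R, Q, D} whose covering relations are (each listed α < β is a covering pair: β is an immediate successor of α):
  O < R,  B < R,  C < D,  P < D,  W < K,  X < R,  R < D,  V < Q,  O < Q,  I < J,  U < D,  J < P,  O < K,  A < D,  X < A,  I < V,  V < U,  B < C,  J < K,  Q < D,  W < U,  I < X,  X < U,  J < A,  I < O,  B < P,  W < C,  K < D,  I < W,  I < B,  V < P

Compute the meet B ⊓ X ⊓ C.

Common lower bounds of {B, X, C}: I.
The greatest among these is I.

I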